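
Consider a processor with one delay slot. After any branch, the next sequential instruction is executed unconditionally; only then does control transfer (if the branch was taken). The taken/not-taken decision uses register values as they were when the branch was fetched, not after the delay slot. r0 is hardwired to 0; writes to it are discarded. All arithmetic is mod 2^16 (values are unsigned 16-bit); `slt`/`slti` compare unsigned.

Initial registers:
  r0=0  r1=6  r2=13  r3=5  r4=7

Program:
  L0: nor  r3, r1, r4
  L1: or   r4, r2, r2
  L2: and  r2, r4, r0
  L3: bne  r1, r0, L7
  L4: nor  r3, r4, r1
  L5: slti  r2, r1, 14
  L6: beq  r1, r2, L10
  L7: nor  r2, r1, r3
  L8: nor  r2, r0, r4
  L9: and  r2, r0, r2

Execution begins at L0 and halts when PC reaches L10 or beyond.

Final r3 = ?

65520

PC=0  nor  r3, r1, r4        | r0=0 r1=6 r2=13 r3=65528 r4=7
PC=1  or   r4, r2, r2        | r0=0 r1=6 r2=13 r3=65528 r4=13
PC=2  and  r2, r4, r0        | r0=0 r1=6 r2=0 r3=65528 r4=13
PC=3  bne  r1, r0, L7        | r0=0 r1=6 r2=0 r3=65528 r4=13  [TAKEN]
PC=4  nor  r3, r4, r1        | r0=0 r1=6 r2=0 r3=65520 r4=13
PC=7  nor  r2, r1, r3        | r0=0 r1=6 r2=9 r3=65520 r4=13
PC=8  nor  r2, r0, r4        | r0=0 r1=6 r2=65522 r3=65520 r4=13
PC=9  and  r2, r0, r2        | r0=0 r1=6 r2=0 r3=65520 r4=13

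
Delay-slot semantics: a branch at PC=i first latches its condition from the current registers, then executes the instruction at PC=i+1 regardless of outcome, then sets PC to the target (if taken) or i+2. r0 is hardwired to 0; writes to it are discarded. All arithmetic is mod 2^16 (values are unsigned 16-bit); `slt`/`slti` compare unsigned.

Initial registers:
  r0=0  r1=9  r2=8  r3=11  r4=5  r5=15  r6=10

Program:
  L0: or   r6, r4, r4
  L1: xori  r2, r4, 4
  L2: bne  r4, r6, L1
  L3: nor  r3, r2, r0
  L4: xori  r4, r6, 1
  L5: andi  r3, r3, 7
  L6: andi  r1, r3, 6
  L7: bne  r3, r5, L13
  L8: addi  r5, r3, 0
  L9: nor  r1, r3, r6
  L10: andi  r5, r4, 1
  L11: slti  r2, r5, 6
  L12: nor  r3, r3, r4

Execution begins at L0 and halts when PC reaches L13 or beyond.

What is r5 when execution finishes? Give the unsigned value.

#0 or   r6, r4, r4 ; 0/9/8/11/5/15/5
#1 xori  r2, r4, 4 ; 0/9/1/11/5/15/5
#2 bne  r4, r6, L1 ; 0/9/1/11/5/15/5 ; →fallthru
#3 nor  r3, r2, r0 ; 0/9/1/65534/5/15/5
#4 xori  r4, r6, 1 ; 0/9/1/65534/4/15/5
#5 andi  r3, r3, 7 ; 0/9/1/6/4/15/5
#6 andi  r1, r3, 6 ; 0/6/1/6/4/15/5
#7 bne  r3, r5, L13 ; 0/6/1/6/4/15/5 ; →target
#8 addi  r5, r3, 0 ; 0/6/1/6/4/6/5

6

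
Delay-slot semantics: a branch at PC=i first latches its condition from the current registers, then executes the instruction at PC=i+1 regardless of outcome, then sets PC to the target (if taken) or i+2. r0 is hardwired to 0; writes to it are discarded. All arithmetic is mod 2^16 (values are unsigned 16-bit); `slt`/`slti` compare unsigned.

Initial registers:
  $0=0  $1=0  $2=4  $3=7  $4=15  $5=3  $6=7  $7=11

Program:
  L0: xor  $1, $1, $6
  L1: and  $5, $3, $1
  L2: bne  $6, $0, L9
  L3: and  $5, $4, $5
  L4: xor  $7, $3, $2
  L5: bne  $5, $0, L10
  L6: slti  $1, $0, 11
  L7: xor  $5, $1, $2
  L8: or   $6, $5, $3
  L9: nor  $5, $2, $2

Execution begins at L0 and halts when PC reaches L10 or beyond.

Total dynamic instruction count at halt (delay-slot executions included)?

[0] xor  $1, $1, $6  →  {$0:0, $1:7, $2:4, $3:7, $4:15, $5:3, $6:7, $7:11}
[1] and  $5, $3, $1  →  {$0:0, $1:7, $2:4, $3:7, $4:15, $5:7, $6:7, $7:11}
[2] bne  $6, $0, L9  →  {$0:0, $1:7, $2:4, $3:7, $4:15, $5:7, $6:7, $7:11}  ⟨branch taken⟩
[3] and  $5, $4, $5  →  {$0:0, $1:7, $2:4, $3:7, $4:15, $5:7, $6:7, $7:11}
[9] nor  $5, $2, $2  →  {$0:0, $1:7, $2:4, $3:7, $4:15, $5:65531, $6:7, $7:11}

5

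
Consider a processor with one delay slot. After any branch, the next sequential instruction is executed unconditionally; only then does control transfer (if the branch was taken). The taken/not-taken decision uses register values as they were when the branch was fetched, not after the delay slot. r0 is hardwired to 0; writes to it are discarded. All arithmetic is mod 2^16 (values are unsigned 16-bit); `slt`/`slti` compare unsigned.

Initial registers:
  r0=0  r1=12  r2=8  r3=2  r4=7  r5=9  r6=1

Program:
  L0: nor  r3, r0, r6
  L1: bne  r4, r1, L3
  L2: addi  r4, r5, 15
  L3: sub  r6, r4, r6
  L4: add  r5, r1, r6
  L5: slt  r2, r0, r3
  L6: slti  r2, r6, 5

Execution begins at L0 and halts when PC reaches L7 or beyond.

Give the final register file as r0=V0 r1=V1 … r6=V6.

#0 nor  r3, r0, r6 ; 0/12/8/65534/7/9/1
#1 bne  r4, r1, L3 ; 0/12/8/65534/7/9/1 ; →target
#2 addi  r4, r5, 15 ; 0/12/8/65534/24/9/1
#3 sub  r6, r4, r6 ; 0/12/8/65534/24/9/23
#4 add  r5, r1, r6 ; 0/12/8/65534/24/35/23
#5 slt  r2, r0, r3 ; 0/12/1/65534/24/35/23
#6 slti  r2, r6, 5 ; 0/12/0/65534/24/35/23

r0=0 r1=12 r2=0 r3=65534 r4=24 r5=35 r6=23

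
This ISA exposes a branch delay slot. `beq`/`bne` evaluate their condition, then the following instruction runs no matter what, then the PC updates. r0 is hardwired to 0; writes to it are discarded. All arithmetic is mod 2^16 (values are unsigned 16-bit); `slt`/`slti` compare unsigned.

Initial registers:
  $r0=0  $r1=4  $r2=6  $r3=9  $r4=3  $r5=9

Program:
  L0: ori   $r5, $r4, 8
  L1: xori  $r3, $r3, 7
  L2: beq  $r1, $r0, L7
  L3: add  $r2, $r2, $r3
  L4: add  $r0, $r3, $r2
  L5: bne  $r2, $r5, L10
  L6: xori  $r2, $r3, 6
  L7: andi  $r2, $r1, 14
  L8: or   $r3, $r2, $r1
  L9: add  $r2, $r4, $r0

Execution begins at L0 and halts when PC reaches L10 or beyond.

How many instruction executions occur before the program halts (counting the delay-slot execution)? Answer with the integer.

#0 ori   $r5, $r4, 8 ; 0/4/6/9/3/11
#1 xori  $r3, $r3, 7 ; 0/4/6/14/3/11
#2 beq  $r1, $r0, L7 ; 0/4/6/14/3/11 ; →fallthru
#3 add  $r2, $r2, $r3 ; 0/4/20/14/3/11
#4 add  $r0, $r3, $r2 ; 0/4/20/14/3/11
#5 bne  $r2, $r5, L10 ; 0/4/20/14/3/11 ; →target
#6 xori  $r2, $r3, 6 ; 0/4/8/14/3/11

7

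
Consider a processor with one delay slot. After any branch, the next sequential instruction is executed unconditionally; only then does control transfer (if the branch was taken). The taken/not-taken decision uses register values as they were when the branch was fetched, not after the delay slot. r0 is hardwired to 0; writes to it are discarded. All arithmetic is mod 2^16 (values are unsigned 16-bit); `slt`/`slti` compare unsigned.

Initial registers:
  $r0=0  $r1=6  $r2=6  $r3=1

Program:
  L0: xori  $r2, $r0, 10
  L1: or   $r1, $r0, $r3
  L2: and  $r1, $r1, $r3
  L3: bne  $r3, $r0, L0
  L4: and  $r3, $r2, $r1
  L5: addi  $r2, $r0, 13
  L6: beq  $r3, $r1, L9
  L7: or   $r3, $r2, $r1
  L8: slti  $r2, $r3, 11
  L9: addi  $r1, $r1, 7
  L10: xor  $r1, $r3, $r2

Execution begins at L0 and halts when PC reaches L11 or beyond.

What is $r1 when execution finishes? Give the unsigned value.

  step pc=0: xori  $r2, $r0, 10  regs=(0,6,10,1)
  step pc=1: or   $r1, $r0, $r3  regs=(0,1,10,1)
  step pc=2: and  $r1, $r1, $r3  regs=(0,1,10,1)
  step pc=3: bne  $r3, $r0, L0  cond=T  regs=(0,1,10,1)
  step pc=4: and  $r3, $r2, $r1  regs=(0,1,10,0)
  step pc=0: xori  $r2, $r0, 10  regs=(0,1,10,0)
  step pc=1: or   $r1, $r0, $r3  regs=(0,0,10,0)
  step pc=2: and  $r1, $r1, $r3  regs=(0,0,10,0)
  step pc=3: bne  $r3, $r0, L0  cond=F  regs=(0,0,10,0)
  step pc=4: and  $r3, $r2, $r1  regs=(0,0,10,0)
  step pc=5: addi  $r2, $r0, 13  regs=(0,0,13,0)
  step pc=6: beq  $r3, $r1, L9  cond=T  regs=(0,0,13,0)
  step pc=7: or   $r3, $r2, $r1  regs=(0,0,13,13)
  step pc=9: addi  $r1, $r1, 7  regs=(0,7,13,13)
  step pc=10: xor  $r1, $r3, $r2  regs=(0,0,13,13)

0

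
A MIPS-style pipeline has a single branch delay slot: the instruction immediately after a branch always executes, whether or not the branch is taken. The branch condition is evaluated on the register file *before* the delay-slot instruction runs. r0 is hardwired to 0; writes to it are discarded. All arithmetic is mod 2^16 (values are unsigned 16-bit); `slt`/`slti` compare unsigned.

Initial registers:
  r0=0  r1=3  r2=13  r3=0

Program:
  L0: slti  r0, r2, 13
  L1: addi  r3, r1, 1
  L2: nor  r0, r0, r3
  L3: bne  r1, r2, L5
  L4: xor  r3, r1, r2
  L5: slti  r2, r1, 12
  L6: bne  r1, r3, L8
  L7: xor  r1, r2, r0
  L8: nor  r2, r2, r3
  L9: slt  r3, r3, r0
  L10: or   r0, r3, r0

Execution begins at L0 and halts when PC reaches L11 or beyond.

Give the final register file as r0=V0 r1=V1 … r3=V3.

r0=0 r1=1 r2=65520 r3=0

[0] slti  r0, r2, 13  →  {r0:0, r1:3, r2:13, r3:0}
[1] addi  r3, r1, 1  →  {r0:0, r1:3, r2:13, r3:4}
[2] nor  r0, r0, r3  →  {r0:0, r1:3, r2:13, r3:4}
[3] bne  r1, r2, L5  →  {r0:0, r1:3, r2:13, r3:4}  ⟨branch taken⟩
[4] xor  r3, r1, r2  →  {r0:0, r1:3, r2:13, r3:14}
[5] slti  r2, r1, 12  →  {r0:0, r1:3, r2:1, r3:14}
[6] bne  r1, r3, L8  →  {r0:0, r1:3, r2:1, r3:14}  ⟨branch taken⟩
[7] xor  r1, r2, r0  →  {r0:0, r1:1, r2:1, r3:14}
[8] nor  r2, r2, r3  →  {r0:0, r1:1, r2:65520, r3:14}
[9] slt  r3, r3, r0  →  {r0:0, r1:1, r2:65520, r3:0}
[10] or   r0, r3, r0  →  {r0:0, r1:1, r2:65520, r3:0}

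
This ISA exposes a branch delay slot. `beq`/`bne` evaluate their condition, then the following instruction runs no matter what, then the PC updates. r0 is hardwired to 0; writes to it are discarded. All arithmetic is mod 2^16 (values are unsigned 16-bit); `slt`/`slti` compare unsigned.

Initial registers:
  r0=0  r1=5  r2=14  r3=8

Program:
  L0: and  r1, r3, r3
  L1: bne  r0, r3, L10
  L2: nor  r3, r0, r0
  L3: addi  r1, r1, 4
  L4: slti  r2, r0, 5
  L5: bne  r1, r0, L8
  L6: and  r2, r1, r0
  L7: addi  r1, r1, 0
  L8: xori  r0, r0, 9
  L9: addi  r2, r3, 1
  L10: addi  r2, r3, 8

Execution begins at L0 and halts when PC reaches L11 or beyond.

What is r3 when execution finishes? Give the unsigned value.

PC=0  and  r1, r3, r3        | r0=0 r1=8 r2=14 r3=8
PC=1  bne  r0, r3, L10       | r0=0 r1=8 r2=14 r3=8  [TAKEN]
PC=2  nor  r3, r0, r0        | r0=0 r1=8 r2=14 r3=65535
PC=10 addi  r2, r3, 8        | r0=0 r1=8 r2=7 r3=65535

65535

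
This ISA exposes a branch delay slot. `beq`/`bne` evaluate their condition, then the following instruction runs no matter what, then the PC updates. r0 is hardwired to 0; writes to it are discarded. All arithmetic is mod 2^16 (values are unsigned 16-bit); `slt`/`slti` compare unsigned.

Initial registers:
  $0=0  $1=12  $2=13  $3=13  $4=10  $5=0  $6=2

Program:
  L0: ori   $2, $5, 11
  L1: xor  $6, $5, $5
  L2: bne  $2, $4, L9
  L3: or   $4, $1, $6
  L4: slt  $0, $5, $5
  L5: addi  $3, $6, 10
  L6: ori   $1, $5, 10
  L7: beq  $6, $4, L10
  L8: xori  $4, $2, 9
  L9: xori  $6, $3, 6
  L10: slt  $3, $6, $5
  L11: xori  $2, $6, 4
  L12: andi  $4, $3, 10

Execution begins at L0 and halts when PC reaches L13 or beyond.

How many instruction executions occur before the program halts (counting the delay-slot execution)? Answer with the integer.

#0 ori   $2, $5, 11 ; 0/12/11/13/10/0/2
#1 xor  $6, $5, $5 ; 0/12/11/13/10/0/0
#2 bne  $2, $4, L9 ; 0/12/11/13/10/0/0 ; →target
#3 or   $4, $1, $6 ; 0/12/11/13/12/0/0
#9 xori  $6, $3, 6 ; 0/12/11/13/12/0/11
#10 slt  $3, $6, $5 ; 0/12/11/0/12/0/11
#11 xori  $2, $6, 4 ; 0/12/15/0/12/0/11
#12 andi  $4, $3, 10 ; 0/12/15/0/0/0/11

8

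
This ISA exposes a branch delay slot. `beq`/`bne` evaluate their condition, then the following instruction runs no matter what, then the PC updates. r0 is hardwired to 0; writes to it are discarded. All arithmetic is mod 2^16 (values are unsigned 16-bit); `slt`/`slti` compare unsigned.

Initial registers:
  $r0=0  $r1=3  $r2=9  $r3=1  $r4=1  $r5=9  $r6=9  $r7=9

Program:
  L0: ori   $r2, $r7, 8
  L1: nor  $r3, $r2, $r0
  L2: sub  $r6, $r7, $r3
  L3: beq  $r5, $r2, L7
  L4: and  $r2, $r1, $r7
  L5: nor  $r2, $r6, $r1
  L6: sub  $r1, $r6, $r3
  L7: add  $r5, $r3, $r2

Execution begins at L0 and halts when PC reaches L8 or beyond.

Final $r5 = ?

[0] ori   $r2, $r7, 8  →  {$r0:0, $r1:3, $r2:9, $r3:1, $r4:1, $r5:9, $r6:9, $r7:9}
[1] nor  $r3, $r2, $r0  →  {$r0:0, $r1:3, $r2:9, $r3:65526, $r4:1, $r5:9, $r6:9, $r7:9}
[2] sub  $r6, $r7, $r3  →  {$r0:0, $r1:3, $r2:9, $r3:65526, $r4:1, $r5:9, $r6:19, $r7:9}
[3] beq  $r5, $r2, L7  →  {$r0:0, $r1:3, $r2:9, $r3:65526, $r4:1, $r5:9, $r6:19, $r7:9}  ⟨branch taken⟩
[4] and  $r2, $r1, $r7  →  {$r0:0, $r1:3, $r2:1, $r3:65526, $r4:1, $r5:9, $r6:19, $r7:9}
[7] add  $r5, $r3, $r2  →  {$r0:0, $r1:3, $r2:1, $r3:65526, $r4:1, $r5:65527, $r6:19, $r7:9}

65527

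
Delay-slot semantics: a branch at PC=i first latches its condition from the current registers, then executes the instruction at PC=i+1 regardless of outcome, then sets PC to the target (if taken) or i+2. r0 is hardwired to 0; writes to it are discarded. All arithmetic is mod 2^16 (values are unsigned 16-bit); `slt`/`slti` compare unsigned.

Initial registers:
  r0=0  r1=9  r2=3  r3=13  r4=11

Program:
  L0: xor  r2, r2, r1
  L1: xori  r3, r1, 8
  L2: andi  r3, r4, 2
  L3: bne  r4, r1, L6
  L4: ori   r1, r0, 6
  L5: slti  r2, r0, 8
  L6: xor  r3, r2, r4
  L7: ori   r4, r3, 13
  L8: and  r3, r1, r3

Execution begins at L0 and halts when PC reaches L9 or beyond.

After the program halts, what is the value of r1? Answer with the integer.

PC=0  xor  r2, r2, r1        | r0=0 r1=9 r2=10 r3=13 r4=11
PC=1  xori  r3, r1, 8        | r0=0 r1=9 r2=10 r3=1 r4=11
PC=2  andi  r3, r4, 2        | r0=0 r1=9 r2=10 r3=2 r4=11
PC=3  bne  r4, r1, L6        | r0=0 r1=9 r2=10 r3=2 r4=11  [TAKEN]
PC=4  ori   r1, r0, 6        | r0=0 r1=6 r2=10 r3=2 r4=11
PC=6  xor  r3, r2, r4        | r0=0 r1=6 r2=10 r3=1 r4=11
PC=7  ori   r4, r3, 13       | r0=0 r1=6 r2=10 r3=1 r4=13
PC=8  and  r3, r1, r3        | r0=0 r1=6 r2=10 r3=0 r4=13

6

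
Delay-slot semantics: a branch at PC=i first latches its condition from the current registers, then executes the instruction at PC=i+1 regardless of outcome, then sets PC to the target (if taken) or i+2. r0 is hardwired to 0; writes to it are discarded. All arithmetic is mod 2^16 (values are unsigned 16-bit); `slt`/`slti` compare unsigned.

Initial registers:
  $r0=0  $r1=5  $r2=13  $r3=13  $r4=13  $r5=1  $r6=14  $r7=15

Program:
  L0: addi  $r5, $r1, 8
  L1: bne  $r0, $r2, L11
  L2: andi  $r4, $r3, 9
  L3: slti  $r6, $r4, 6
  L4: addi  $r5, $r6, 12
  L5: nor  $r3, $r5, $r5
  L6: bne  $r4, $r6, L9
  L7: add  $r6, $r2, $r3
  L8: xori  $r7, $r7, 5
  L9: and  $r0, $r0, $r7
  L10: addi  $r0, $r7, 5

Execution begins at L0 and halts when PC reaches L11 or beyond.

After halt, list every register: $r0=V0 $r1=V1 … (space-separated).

$r0=0 $r1=5 $r2=13 $r3=13 $r4=9 $r5=13 $r6=14 $r7=15

#0 addi  $r5, $r1, 8 ; 0/5/13/13/13/13/14/15
#1 bne  $r0, $r2, L11 ; 0/5/13/13/13/13/14/15 ; →target
#2 andi  $r4, $r3, 9 ; 0/5/13/13/9/13/14/15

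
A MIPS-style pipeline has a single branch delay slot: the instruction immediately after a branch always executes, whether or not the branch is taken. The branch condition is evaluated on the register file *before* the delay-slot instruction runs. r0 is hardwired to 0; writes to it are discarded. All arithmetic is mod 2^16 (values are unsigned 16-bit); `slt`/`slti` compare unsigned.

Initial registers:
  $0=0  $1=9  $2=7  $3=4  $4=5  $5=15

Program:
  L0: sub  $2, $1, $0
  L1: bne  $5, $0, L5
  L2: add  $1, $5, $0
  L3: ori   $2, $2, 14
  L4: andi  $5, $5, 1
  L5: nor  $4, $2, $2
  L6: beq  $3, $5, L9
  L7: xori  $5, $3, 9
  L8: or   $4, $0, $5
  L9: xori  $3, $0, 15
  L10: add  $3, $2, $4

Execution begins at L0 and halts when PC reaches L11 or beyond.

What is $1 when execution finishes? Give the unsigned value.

15

[0] sub  $2, $1, $0  →  {$0:0, $1:9, $2:9, $3:4, $4:5, $5:15}
[1] bne  $5, $0, L5  →  {$0:0, $1:9, $2:9, $3:4, $4:5, $5:15}  ⟨branch taken⟩
[2] add  $1, $5, $0  →  {$0:0, $1:15, $2:9, $3:4, $4:5, $5:15}
[5] nor  $4, $2, $2  →  {$0:0, $1:15, $2:9, $3:4, $4:65526, $5:15}
[6] beq  $3, $5, L9  →  {$0:0, $1:15, $2:9, $3:4, $4:65526, $5:15}  ⟨branch fallthrough⟩
[7] xori  $5, $3, 9  →  {$0:0, $1:15, $2:9, $3:4, $4:65526, $5:13}
[8] or   $4, $0, $5  →  {$0:0, $1:15, $2:9, $3:4, $4:13, $5:13}
[9] xori  $3, $0, 15  →  {$0:0, $1:15, $2:9, $3:15, $4:13, $5:13}
[10] add  $3, $2, $4  →  {$0:0, $1:15, $2:9, $3:22, $4:13, $5:13}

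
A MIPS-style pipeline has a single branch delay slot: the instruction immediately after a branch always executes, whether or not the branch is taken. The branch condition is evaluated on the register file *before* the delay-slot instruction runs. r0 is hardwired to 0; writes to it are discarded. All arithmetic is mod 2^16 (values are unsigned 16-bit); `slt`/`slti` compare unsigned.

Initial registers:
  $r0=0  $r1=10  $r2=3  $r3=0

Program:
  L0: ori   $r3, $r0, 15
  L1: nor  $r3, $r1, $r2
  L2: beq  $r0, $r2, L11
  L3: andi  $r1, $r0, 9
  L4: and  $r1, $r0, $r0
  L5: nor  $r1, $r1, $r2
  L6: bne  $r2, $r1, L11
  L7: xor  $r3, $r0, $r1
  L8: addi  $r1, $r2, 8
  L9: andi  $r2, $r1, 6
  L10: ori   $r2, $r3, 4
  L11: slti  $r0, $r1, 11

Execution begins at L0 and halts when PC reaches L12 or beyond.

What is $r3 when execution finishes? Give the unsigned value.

65532

  step pc=0: ori   $r3, $r0, 15  regs=(0,10,3,15)
  step pc=1: nor  $r3, $r1, $r2  regs=(0,10,3,65524)
  step pc=2: beq  $r0, $r2, L11  cond=F  regs=(0,10,3,65524)
  step pc=3: andi  $r1, $r0, 9  regs=(0,0,3,65524)
  step pc=4: and  $r1, $r0, $r0  regs=(0,0,3,65524)
  step pc=5: nor  $r1, $r1, $r2  regs=(0,65532,3,65524)
  step pc=6: bne  $r2, $r1, L11  cond=T  regs=(0,65532,3,65524)
  step pc=7: xor  $r3, $r0, $r1  regs=(0,65532,3,65532)
  step pc=11: slti  $r0, $r1, 11  regs=(0,65532,3,65532)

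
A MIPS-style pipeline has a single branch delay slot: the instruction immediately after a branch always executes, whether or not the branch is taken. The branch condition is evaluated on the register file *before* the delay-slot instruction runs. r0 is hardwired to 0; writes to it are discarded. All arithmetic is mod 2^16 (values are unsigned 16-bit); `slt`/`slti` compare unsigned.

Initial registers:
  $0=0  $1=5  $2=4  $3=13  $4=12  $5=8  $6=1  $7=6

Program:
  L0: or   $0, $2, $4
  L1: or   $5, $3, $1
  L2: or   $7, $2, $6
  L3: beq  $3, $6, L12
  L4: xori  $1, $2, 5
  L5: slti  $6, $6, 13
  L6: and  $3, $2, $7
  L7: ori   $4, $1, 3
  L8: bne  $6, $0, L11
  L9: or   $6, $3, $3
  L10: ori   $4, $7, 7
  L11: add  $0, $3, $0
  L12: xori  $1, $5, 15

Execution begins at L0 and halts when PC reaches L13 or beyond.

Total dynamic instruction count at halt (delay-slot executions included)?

  step pc=0: or   $0, $2, $4  regs=(0,5,4,13,12,8,1,6)
  step pc=1: or   $5, $3, $1  regs=(0,5,4,13,12,13,1,6)
  step pc=2: or   $7, $2, $6  regs=(0,5,4,13,12,13,1,5)
  step pc=3: beq  $3, $6, L12  cond=F  regs=(0,5,4,13,12,13,1,5)
  step pc=4: xori  $1, $2, 5  regs=(0,1,4,13,12,13,1,5)
  step pc=5: slti  $6, $6, 13  regs=(0,1,4,13,12,13,1,5)
  step pc=6: and  $3, $2, $7  regs=(0,1,4,4,12,13,1,5)
  step pc=7: ori   $4, $1, 3  regs=(0,1,4,4,3,13,1,5)
  step pc=8: bne  $6, $0, L11  cond=T  regs=(0,1,4,4,3,13,1,5)
  step pc=9: or   $6, $3, $3  regs=(0,1,4,4,3,13,4,5)
  step pc=11: add  $0, $3, $0  regs=(0,1,4,4,3,13,4,5)
  step pc=12: xori  $1, $5, 15  regs=(0,2,4,4,3,13,4,5)

12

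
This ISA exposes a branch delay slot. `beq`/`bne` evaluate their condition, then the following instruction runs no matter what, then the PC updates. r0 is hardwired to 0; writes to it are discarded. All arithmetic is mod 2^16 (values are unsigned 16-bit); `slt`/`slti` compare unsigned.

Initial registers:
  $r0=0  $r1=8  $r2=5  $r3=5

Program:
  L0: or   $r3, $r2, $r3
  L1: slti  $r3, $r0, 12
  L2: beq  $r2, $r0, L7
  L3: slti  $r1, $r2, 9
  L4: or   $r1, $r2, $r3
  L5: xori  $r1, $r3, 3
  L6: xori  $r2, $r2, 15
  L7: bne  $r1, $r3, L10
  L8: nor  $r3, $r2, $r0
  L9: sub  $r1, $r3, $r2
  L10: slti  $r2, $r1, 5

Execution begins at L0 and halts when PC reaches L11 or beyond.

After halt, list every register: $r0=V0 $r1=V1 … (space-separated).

$r0=0 $r1=2 $r2=1 $r3=65525

PC=0  or   $r3, $r2, $r3     | $r0=0 $r1=8 $r2=5 $r3=5
PC=1  slti  $r3, $r0, 12     | $r0=0 $r1=8 $r2=5 $r3=1
PC=2  beq  $r2, $r0, L7      | $r0=0 $r1=8 $r2=5 $r3=1  [not taken]
PC=3  slti  $r1, $r2, 9      | $r0=0 $r1=1 $r2=5 $r3=1
PC=4  or   $r1, $r2, $r3     | $r0=0 $r1=5 $r2=5 $r3=1
PC=5  xori  $r1, $r3, 3      | $r0=0 $r1=2 $r2=5 $r3=1
PC=6  xori  $r2, $r2, 15     | $r0=0 $r1=2 $r2=10 $r3=1
PC=7  bne  $r1, $r3, L10     | $r0=0 $r1=2 $r2=10 $r3=1  [TAKEN]
PC=8  nor  $r3, $r2, $r0     | $r0=0 $r1=2 $r2=10 $r3=65525
PC=10 slti  $r2, $r1, 5      | $r0=0 $r1=2 $r2=1 $r3=65525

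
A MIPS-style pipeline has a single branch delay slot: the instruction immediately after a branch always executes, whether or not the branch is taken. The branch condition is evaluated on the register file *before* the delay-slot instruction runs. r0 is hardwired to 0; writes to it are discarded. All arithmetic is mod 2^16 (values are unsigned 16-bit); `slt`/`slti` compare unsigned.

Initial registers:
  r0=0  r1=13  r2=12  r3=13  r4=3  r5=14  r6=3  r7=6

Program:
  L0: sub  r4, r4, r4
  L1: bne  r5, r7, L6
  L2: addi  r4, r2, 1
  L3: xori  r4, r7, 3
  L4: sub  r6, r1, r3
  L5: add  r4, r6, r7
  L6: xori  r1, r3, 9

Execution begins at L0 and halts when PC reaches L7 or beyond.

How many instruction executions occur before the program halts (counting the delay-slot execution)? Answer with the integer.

[0] sub  r4, r4, r4  →  {r0:0, r1:13, r2:12, r3:13, r4:0, r5:14, r6:3, r7:6}
[1] bne  r5, r7, L6  →  {r0:0, r1:13, r2:12, r3:13, r4:0, r5:14, r6:3, r7:6}  ⟨branch taken⟩
[2] addi  r4, r2, 1  →  {r0:0, r1:13, r2:12, r3:13, r4:13, r5:14, r6:3, r7:6}
[6] xori  r1, r3, 9  →  {r0:0, r1:4, r2:12, r3:13, r4:13, r5:14, r6:3, r7:6}

4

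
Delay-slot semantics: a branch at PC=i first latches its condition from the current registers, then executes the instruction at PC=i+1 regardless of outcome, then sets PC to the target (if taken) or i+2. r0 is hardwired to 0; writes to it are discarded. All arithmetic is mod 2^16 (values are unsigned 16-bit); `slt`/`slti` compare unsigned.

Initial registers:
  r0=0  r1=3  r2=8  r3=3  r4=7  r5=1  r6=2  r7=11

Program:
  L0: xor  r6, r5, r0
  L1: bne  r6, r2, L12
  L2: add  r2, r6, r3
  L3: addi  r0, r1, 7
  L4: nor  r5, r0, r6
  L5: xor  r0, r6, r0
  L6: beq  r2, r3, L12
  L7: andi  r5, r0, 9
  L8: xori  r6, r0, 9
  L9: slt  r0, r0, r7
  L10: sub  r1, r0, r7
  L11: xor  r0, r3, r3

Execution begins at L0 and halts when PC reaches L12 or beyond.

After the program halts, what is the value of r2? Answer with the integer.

  step pc=0: xor  r6, r5, r0  regs=(0,3,8,3,7,1,1,11)
  step pc=1: bne  r6, r2, L12  cond=T  regs=(0,3,8,3,7,1,1,11)
  step pc=2: add  r2, r6, r3  regs=(0,3,4,3,7,1,1,11)

4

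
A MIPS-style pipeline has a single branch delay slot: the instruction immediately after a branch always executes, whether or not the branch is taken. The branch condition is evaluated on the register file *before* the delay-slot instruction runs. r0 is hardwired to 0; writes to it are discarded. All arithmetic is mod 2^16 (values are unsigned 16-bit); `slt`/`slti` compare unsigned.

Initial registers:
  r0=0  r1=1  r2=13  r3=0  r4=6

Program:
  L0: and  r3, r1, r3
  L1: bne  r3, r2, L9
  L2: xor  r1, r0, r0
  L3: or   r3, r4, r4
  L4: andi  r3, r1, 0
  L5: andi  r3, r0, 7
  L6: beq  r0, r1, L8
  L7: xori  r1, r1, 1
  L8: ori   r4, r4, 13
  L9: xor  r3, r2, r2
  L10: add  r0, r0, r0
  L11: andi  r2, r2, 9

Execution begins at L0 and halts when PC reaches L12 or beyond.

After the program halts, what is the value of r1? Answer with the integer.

0

[0] and  r3, r1, r3  →  {r0:0, r1:1, r2:13, r3:0, r4:6}
[1] bne  r3, r2, L9  →  {r0:0, r1:1, r2:13, r3:0, r4:6}  ⟨branch taken⟩
[2] xor  r1, r0, r0  →  {r0:0, r1:0, r2:13, r3:0, r4:6}
[9] xor  r3, r2, r2  →  {r0:0, r1:0, r2:13, r3:0, r4:6}
[10] add  r0, r0, r0  →  {r0:0, r1:0, r2:13, r3:0, r4:6}
[11] andi  r2, r2, 9  →  {r0:0, r1:0, r2:9, r3:0, r4:6}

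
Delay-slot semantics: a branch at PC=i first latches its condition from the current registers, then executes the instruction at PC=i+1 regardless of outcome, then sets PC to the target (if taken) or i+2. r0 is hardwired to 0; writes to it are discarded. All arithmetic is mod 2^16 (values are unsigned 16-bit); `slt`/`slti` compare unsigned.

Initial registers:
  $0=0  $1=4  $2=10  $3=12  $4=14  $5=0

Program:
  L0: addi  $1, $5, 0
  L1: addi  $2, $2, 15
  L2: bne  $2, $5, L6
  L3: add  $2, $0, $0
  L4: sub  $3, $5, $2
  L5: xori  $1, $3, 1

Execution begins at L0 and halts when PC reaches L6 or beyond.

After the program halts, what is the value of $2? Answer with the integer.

[0] addi  $1, $5, 0  →  {$0:0, $1:0, $2:10, $3:12, $4:14, $5:0}
[1] addi  $2, $2, 15  →  {$0:0, $1:0, $2:25, $3:12, $4:14, $5:0}
[2] bne  $2, $5, L6  →  {$0:0, $1:0, $2:25, $3:12, $4:14, $5:0}  ⟨branch taken⟩
[3] add  $2, $0, $0  →  {$0:0, $1:0, $2:0, $3:12, $4:14, $5:0}

0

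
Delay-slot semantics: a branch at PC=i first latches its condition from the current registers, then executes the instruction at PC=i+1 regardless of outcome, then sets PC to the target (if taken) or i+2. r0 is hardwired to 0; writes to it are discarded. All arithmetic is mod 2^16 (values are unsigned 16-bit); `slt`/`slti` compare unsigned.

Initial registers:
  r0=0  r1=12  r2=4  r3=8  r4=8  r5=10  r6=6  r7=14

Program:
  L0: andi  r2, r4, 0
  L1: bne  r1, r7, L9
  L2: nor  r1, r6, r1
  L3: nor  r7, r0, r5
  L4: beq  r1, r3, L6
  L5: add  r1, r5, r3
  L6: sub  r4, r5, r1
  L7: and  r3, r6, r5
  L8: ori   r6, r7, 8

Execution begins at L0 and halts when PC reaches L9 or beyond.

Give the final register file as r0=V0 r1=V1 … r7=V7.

  step pc=0: andi  r2, r4, 0  regs=(0,12,0,8,8,10,6,14)
  step pc=1: bne  r1, r7, L9  cond=T  regs=(0,12,0,8,8,10,6,14)
  step pc=2: nor  r1, r6, r1  regs=(0,65521,0,8,8,10,6,14)

r0=0 r1=65521 r2=0 r3=8 r4=8 r5=10 r6=6 r7=14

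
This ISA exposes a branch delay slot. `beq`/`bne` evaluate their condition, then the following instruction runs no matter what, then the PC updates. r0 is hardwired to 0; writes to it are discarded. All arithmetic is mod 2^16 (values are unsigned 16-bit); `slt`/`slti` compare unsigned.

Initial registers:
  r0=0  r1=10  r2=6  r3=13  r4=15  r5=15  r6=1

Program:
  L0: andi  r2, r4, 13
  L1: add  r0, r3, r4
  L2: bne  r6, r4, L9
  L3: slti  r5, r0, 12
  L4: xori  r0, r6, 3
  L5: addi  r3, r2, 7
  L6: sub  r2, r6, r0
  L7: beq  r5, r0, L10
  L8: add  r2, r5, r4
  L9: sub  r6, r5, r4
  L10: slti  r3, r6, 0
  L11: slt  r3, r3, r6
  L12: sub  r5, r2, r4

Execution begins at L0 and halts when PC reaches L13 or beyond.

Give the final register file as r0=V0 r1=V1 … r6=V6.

#0 andi  r2, r4, 13 ; 0/10/13/13/15/15/1
#1 add  r0, r3, r4 ; 0/10/13/13/15/15/1
#2 bne  r6, r4, L9 ; 0/10/13/13/15/15/1 ; →target
#3 slti  r5, r0, 12 ; 0/10/13/13/15/1/1
#9 sub  r6, r5, r4 ; 0/10/13/13/15/1/65522
#10 slti  r3, r6, 0 ; 0/10/13/0/15/1/65522
#11 slt  r3, r3, r6 ; 0/10/13/1/15/1/65522
#12 sub  r5, r2, r4 ; 0/10/13/1/15/65534/65522

r0=0 r1=10 r2=13 r3=1 r4=15 r5=65534 r6=65522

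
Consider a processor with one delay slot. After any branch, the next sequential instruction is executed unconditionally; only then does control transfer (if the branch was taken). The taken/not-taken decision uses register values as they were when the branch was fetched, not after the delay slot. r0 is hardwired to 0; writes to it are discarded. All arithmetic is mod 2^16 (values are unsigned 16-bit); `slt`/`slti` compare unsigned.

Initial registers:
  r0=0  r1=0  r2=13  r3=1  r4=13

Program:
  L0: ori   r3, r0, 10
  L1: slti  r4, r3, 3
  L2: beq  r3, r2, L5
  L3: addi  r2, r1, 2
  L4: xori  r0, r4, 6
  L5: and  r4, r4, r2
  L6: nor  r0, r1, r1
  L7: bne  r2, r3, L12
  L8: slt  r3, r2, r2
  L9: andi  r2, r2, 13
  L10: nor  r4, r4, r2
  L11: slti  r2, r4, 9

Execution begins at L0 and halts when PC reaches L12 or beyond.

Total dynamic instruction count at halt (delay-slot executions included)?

[0] ori   r3, r0, 10  →  {r0:0, r1:0, r2:13, r3:10, r4:13}
[1] slti  r4, r3, 3  →  {r0:0, r1:0, r2:13, r3:10, r4:0}
[2] beq  r3, r2, L5  →  {r0:0, r1:0, r2:13, r3:10, r4:0}  ⟨branch fallthrough⟩
[3] addi  r2, r1, 2  →  {r0:0, r1:0, r2:2, r3:10, r4:0}
[4] xori  r0, r4, 6  →  {r0:0, r1:0, r2:2, r3:10, r4:0}
[5] and  r4, r4, r2  →  {r0:0, r1:0, r2:2, r3:10, r4:0}
[6] nor  r0, r1, r1  →  {r0:0, r1:0, r2:2, r3:10, r4:0}
[7] bne  r2, r3, L12  →  {r0:0, r1:0, r2:2, r3:10, r4:0}  ⟨branch taken⟩
[8] slt  r3, r2, r2  →  {r0:0, r1:0, r2:2, r3:0, r4:0}

9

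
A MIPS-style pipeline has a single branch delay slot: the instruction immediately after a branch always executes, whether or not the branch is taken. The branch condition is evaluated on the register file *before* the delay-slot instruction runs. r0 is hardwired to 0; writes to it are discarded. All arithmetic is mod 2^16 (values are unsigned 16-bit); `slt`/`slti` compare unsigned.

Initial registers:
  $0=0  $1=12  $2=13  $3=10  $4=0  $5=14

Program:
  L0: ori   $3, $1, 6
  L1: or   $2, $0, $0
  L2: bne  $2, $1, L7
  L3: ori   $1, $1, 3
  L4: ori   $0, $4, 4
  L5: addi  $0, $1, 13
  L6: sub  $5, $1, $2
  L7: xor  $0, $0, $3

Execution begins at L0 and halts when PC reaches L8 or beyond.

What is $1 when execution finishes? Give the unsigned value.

15

PC=0  ori   $3, $1, 6        | $0=0 $1=12 $2=13 $3=14 $4=0 $5=14
PC=1  or   $2, $0, $0        | $0=0 $1=12 $2=0 $3=14 $4=0 $5=14
PC=2  bne  $2, $1, L7        | $0=0 $1=12 $2=0 $3=14 $4=0 $5=14  [TAKEN]
PC=3  ori   $1, $1, 3        | $0=0 $1=15 $2=0 $3=14 $4=0 $5=14
PC=7  xor  $0, $0, $3        | $0=0 $1=15 $2=0 $3=14 $4=0 $5=14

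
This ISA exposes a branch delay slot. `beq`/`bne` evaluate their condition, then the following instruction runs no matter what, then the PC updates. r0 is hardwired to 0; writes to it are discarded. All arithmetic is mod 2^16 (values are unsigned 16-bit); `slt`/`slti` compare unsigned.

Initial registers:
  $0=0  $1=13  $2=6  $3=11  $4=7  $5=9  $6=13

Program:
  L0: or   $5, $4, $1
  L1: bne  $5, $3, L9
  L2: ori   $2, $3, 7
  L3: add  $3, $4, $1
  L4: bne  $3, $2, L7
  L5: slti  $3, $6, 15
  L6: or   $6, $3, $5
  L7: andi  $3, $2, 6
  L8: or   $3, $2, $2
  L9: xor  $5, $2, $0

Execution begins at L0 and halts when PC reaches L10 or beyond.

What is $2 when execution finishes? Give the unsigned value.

PC=0  or   $5, $4, $1        | $0=0 $1=13 $2=6 $3=11 $4=7 $5=15 $6=13
PC=1  bne  $5, $3, L9        | $0=0 $1=13 $2=6 $3=11 $4=7 $5=15 $6=13  [TAKEN]
PC=2  ori   $2, $3, 7        | $0=0 $1=13 $2=15 $3=11 $4=7 $5=15 $6=13
PC=9  xor  $5, $2, $0        | $0=0 $1=13 $2=15 $3=11 $4=7 $5=15 $6=13

15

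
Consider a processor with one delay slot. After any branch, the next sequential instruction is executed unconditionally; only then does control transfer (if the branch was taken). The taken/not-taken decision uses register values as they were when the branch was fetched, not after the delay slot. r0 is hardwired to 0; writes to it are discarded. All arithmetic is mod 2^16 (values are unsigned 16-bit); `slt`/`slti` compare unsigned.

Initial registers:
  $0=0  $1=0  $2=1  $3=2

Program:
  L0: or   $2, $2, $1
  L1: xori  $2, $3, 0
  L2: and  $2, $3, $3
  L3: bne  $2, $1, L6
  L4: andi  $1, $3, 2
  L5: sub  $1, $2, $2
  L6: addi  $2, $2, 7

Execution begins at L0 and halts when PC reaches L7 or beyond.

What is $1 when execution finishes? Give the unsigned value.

2

[0] or   $2, $2, $1  →  {$0:0, $1:0, $2:1, $3:2}
[1] xori  $2, $3, 0  →  {$0:0, $1:0, $2:2, $3:2}
[2] and  $2, $3, $3  →  {$0:0, $1:0, $2:2, $3:2}
[3] bne  $2, $1, L6  →  {$0:0, $1:0, $2:2, $3:2}  ⟨branch taken⟩
[4] andi  $1, $3, 2  →  {$0:0, $1:2, $2:2, $3:2}
[6] addi  $2, $2, 7  →  {$0:0, $1:2, $2:9, $3:2}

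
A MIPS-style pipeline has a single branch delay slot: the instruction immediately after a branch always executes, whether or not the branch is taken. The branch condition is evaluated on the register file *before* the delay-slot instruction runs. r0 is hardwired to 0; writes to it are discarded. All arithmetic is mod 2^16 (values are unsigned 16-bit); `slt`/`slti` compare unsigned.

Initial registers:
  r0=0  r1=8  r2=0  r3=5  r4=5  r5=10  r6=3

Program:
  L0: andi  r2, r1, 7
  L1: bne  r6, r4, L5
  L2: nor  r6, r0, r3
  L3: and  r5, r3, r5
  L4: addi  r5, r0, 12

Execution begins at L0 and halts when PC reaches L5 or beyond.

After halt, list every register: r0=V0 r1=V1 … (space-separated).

r0=0 r1=8 r2=0 r3=5 r4=5 r5=10 r6=65530

PC=0  andi  r2, r1, 7        | r0=0 r1=8 r2=0 r3=5 r4=5 r5=10 r6=3
PC=1  bne  r6, r4, L5        | r0=0 r1=8 r2=0 r3=5 r4=5 r5=10 r6=3  [TAKEN]
PC=2  nor  r6, r0, r3        | r0=0 r1=8 r2=0 r3=5 r4=5 r5=10 r6=65530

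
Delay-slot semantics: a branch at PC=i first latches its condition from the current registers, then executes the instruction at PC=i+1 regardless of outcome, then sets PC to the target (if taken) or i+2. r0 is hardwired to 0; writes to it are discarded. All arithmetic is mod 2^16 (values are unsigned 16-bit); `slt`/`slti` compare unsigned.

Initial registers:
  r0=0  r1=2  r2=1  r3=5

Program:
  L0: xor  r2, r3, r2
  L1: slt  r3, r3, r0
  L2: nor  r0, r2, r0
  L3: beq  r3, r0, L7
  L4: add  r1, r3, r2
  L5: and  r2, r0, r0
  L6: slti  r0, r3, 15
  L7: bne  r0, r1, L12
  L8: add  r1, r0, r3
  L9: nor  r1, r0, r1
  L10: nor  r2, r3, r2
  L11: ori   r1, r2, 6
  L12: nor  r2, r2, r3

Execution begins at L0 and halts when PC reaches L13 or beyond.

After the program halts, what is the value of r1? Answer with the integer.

[0] xor  r2, r3, r2  →  {r0:0, r1:2, r2:4, r3:5}
[1] slt  r3, r3, r0  →  {r0:0, r1:2, r2:4, r3:0}
[2] nor  r0, r2, r0  →  {r0:0, r1:2, r2:4, r3:0}
[3] beq  r3, r0, L7  →  {r0:0, r1:2, r2:4, r3:0}  ⟨branch taken⟩
[4] add  r1, r3, r2  →  {r0:0, r1:4, r2:4, r3:0}
[7] bne  r0, r1, L12  →  {r0:0, r1:4, r2:4, r3:0}  ⟨branch taken⟩
[8] add  r1, r0, r3  →  {r0:0, r1:0, r2:4, r3:0}
[12] nor  r2, r2, r3  →  {r0:0, r1:0, r2:65531, r3:0}

0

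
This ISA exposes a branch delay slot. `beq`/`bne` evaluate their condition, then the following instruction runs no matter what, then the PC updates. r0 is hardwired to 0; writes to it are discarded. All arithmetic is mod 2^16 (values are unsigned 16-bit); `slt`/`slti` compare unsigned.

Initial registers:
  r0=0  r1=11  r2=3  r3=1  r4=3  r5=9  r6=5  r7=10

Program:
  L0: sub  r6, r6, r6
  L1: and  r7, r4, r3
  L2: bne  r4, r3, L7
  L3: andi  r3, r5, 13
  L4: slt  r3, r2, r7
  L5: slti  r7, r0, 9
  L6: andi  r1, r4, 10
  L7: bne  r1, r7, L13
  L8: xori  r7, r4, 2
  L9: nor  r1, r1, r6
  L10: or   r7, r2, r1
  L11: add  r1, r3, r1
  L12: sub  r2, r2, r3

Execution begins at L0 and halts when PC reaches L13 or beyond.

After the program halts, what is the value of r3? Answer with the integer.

[0] sub  r6, r6, r6  →  {r0:0, r1:11, r2:3, r3:1, r4:3, r5:9, r6:0, r7:10}
[1] and  r7, r4, r3  →  {r0:0, r1:11, r2:3, r3:1, r4:3, r5:9, r6:0, r7:1}
[2] bne  r4, r3, L7  →  {r0:0, r1:11, r2:3, r3:1, r4:3, r5:9, r6:0, r7:1}  ⟨branch taken⟩
[3] andi  r3, r5, 13  →  {r0:0, r1:11, r2:3, r3:9, r4:3, r5:9, r6:0, r7:1}
[7] bne  r1, r7, L13  →  {r0:0, r1:11, r2:3, r3:9, r4:3, r5:9, r6:0, r7:1}  ⟨branch taken⟩
[8] xori  r7, r4, 2  →  {r0:0, r1:11, r2:3, r3:9, r4:3, r5:9, r6:0, r7:1}

9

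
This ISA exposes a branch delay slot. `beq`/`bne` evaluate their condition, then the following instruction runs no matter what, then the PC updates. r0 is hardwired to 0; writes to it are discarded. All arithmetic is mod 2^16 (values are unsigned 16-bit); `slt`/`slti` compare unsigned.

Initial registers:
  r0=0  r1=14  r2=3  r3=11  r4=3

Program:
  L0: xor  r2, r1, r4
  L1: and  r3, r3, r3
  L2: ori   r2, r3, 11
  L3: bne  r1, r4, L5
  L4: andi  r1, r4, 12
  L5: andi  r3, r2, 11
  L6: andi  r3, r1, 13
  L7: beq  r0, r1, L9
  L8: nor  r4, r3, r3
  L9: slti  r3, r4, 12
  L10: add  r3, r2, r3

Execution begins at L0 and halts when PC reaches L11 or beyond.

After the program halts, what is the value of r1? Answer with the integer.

0

[0] xor  r2, r1, r4  →  {r0:0, r1:14, r2:13, r3:11, r4:3}
[1] and  r3, r3, r3  →  {r0:0, r1:14, r2:13, r3:11, r4:3}
[2] ori   r2, r3, 11  →  {r0:0, r1:14, r2:11, r3:11, r4:3}
[3] bne  r1, r4, L5  →  {r0:0, r1:14, r2:11, r3:11, r4:3}  ⟨branch taken⟩
[4] andi  r1, r4, 12  →  {r0:0, r1:0, r2:11, r3:11, r4:3}
[5] andi  r3, r2, 11  →  {r0:0, r1:0, r2:11, r3:11, r4:3}
[6] andi  r3, r1, 13  →  {r0:0, r1:0, r2:11, r3:0, r4:3}
[7] beq  r0, r1, L9  →  {r0:0, r1:0, r2:11, r3:0, r4:3}  ⟨branch taken⟩
[8] nor  r4, r3, r3  →  {r0:0, r1:0, r2:11, r3:0, r4:65535}
[9] slti  r3, r4, 12  →  {r0:0, r1:0, r2:11, r3:0, r4:65535}
[10] add  r3, r2, r3  →  {r0:0, r1:0, r2:11, r3:11, r4:65535}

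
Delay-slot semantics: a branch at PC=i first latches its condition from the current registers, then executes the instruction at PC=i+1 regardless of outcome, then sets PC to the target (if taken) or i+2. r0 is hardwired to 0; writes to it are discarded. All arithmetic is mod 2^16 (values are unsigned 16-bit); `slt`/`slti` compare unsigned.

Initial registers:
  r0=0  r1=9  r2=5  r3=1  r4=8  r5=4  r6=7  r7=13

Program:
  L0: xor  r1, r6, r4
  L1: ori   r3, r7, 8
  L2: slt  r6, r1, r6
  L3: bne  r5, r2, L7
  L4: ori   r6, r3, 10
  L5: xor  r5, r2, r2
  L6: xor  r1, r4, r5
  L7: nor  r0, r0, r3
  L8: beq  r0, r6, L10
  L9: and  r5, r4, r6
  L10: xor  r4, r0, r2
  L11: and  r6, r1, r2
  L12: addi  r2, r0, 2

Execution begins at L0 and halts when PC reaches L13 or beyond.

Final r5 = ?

#0 xor  r1, r6, r4 ; 0/15/5/1/8/4/7/13
#1 ori   r3, r7, 8 ; 0/15/5/13/8/4/7/13
#2 slt  r6, r1, r6 ; 0/15/5/13/8/4/0/13
#3 bne  r5, r2, L7 ; 0/15/5/13/8/4/0/13 ; →target
#4 ori   r6, r3, 10 ; 0/15/5/13/8/4/15/13
#7 nor  r0, r0, r3 ; 0/15/5/13/8/4/15/13
#8 beq  r0, r6, L10 ; 0/15/5/13/8/4/15/13 ; →fallthru
#9 and  r5, r4, r6 ; 0/15/5/13/8/8/15/13
#10 xor  r4, r0, r2 ; 0/15/5/13/5/8/15/13
#11 and  r6, r1, r2 ; 0/15/5/13/5/8/5/13
#12 addi  r2, r0, 2 ; 0/15/2/13/5/8/5/13

8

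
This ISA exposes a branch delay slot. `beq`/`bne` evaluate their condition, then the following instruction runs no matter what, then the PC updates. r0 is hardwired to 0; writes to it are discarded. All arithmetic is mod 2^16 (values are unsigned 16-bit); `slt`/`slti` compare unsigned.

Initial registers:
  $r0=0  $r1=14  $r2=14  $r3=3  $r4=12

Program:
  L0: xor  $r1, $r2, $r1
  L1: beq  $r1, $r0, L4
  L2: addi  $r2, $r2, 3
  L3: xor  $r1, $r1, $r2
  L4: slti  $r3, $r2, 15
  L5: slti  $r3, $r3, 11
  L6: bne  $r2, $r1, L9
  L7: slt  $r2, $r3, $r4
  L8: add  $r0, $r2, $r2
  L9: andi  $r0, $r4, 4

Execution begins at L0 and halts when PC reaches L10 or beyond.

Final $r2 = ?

1

#0 xor  $r1, $r2, $r1 ; 0/0/14/3/12
#1 beq  $r1, $r0, L4 ; 0/0/14/3/12 ; →target
#2 addi  $r2, $r2, 3 ; 0/0/17/3/12
#4 slti  $r3, $r2, 15 ; 0/0/17/0/12
#5 slti  $r3, $r3, 11 ; 0/0/17/1/12
#6 bne  $r2, $r1, L9 ; 0/0/17/1/12 ; →target
#7 slt  $r2, $r3, $r4 ; 0/0/1/1/12
#9 andi  $r0, $r4, 4 ; 0/0/1/1/12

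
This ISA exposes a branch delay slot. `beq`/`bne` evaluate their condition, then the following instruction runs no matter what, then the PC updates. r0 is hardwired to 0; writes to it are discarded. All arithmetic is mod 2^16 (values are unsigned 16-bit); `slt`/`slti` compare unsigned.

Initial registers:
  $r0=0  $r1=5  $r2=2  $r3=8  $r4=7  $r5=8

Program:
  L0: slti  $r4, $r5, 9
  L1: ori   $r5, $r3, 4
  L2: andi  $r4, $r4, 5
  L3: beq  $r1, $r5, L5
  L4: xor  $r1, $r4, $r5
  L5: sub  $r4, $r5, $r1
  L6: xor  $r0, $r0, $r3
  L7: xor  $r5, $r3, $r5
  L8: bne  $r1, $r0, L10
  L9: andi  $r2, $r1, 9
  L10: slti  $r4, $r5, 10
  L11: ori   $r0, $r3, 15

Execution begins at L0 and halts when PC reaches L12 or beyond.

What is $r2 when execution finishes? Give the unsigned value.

#0 slti  $r4, $r5, 9 ; 0/5/2/8/1/8
#1 ori   $r5, $r3, 4 ; 0/5/2/8/1/12
#2 andi  $r4, $r4, 5 ; 0/5/2/8/1/12
#3 beq  $r1, $r5, L5 ; 0/5/2/8/1/12 ; →fallthru
#4 xor  $r1, $r4, $r5 ; 0/13/2/8/1/12
#5 sub  $r4, $r5, $r1 ; 0/13/2/8/65535/12
#6 xor  $r0, $r0, $r3 ; 0/13/2/8/65535/12
#7 xor  $r5, $r3, $r5 ; 0/13/2/8/65535/4
#8 bne  $r1, $r0, L10 ; 0/13/2/8/65535/4 ; →target
#9 andi  $r2, $r1, 9 ; 0/13/9/8/65535/4
#10 slti  $r4, $r5, 10 ; 0/13/9/8/1/4
#11 ori   $r0, $r3, 15 ; 0/13/9/8/1/4

9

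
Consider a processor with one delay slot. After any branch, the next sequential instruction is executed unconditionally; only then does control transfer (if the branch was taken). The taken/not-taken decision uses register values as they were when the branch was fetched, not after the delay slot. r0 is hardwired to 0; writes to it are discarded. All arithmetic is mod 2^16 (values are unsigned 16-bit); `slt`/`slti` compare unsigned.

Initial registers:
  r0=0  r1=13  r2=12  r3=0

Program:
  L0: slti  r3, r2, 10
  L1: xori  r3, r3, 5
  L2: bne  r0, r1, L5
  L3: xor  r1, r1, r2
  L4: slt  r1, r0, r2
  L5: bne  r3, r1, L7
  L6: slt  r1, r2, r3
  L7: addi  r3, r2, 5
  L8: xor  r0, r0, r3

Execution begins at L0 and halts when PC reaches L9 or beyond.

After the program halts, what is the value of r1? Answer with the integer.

0

  step pc=0: slti  r3, r2, 10  regs=(0,13,12,0)
  step pc=1: xori  r3, r3, 5  regs=(0,13,12,5)
  step pc=2: bne  r0, r1, L5  cond=T  regs=(0,13,12,5)
  step pc=3: xor  r1, r1, r2  regs=(0,1,12,5)
  step pc=5: bne  r3, r1, L7  cond=T  regs=(0,1,12,5)
  step pc=6: slt  r1, r2, r3  regs=(0,0,12,5)
  step pc=7: addi  r3, r2, 5  regs=(0,0,12,17)
  step pc=8: xor  r0, r0, r3  regs=(0,0,12,17)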